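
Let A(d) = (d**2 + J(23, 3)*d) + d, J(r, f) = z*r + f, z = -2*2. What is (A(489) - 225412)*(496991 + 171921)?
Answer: -19614506576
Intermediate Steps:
z = -4
J(r, f) = f - 4*r (J(r, f) = -4*r + f = f - 4*r)
A(d) = d**2 - 88*d (A(d) = (d**2 + (3 - 4*23)*d) + d = (d**2 + (3 - 92)*d) + d = (d**2 - 89*d) + d = d**2 - 88*d)
(A(489) - 225412)*(496991 + 171921) = (489*(-88 + 489) - 225412)*(496991 + 171921) = (489*401 - 225412)*668912 = (196089 - 225412)*668912 = -29323*668912 = -19614506576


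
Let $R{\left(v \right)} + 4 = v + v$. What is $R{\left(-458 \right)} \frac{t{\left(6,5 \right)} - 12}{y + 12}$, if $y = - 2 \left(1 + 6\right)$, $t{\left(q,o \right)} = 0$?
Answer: $-5520$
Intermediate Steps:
$R{\left(v \right)} = -4 + 2 v$ ($R{\left(v \right)} = -4 + \left(v + v\right) = -4 + 2 v$)
$y = -14$ ($y = \left(-2\right) 7 = -14$)
$R{\left(-458 \right)} \frac{t{\left(6,5 \right)} - 12}{y + 12} = \left(-4 + 2 \left(-458\right)\right) \frac{0 - 12}{-14 + 12} = \left(-4 - 916\right) \left(- \frac{12}{-2}\right) = - 920 \left(\left(-12\right) \left(- \frac{1}{2}\right)\right) = \left(-920\right) 6 = -5520$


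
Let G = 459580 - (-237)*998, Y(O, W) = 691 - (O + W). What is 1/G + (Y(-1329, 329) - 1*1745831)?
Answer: -1214106318839/696106 ≈ -1.7441e+6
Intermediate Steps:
Y(O, W) = 691 - O - W (Y(O, W) = 691 + (-O - W) = 691 - O - W)
G = 696106 (G = 459580 - 1*(-236526) = 459580 + 236526 = 696106)
1/G + (Y(-1329, 329) - 1*1745831) = 1/696106 + ((691 - 1*(-1329) - 1*329) - 1*1745831) = 1/696106 + ((691 + 1329 - 329) - 1745831) = 1/696106 + (1691 - 1745831) = 1/696106 - 1744140 = -1214106318839/696106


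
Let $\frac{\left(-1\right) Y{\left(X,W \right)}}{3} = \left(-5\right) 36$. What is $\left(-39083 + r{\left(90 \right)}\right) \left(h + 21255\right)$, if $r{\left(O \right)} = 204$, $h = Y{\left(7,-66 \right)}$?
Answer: $-847367805$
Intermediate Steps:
$Y{\left(X,W \right)} = 540$ ($Y{\left(X,W \right)} = - 3 \left(\left(-5\right) 36\right) = \left(-3\right) \left(-180\right) = 540$)
$h = 540$
$\left(-39083 + r{\left(90 \right)}\right) \left(h + 21255\right) = \left(-39083 + 204\right) \left(540 + 21255\right) = \left(-38879\right) 21795 = -847367805$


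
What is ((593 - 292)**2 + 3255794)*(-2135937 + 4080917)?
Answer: 6508671347100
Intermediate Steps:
((593 - 292)**2 + 3255794)*(-2135937 + 4080917) = (301**2 + 3255794)*1944980 = (90601 + 3255794)*1944980 = 3346395*1944980 = 6508671347100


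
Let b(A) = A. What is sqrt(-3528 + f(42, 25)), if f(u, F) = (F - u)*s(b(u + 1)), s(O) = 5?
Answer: I*sqrt(3613) ≈ 60.108*I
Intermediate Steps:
f(u, F) = -5*u + 5*F (f(u, F) = (F - u)*5 = -5*u + 5*F)
sqrt(-3528 + f(42, 25)) = sqrt(-3528 + (-5*42 + 5*25)) = sqrt(-3528 + (-210 + 125)) = sqrt(-3528 - 85) = sqrt(-3613) = I*sqrt(3613)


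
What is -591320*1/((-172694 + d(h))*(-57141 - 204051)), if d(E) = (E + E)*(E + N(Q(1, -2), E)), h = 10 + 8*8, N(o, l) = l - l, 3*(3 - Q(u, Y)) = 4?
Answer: -73915/5280714558 ≈ -1.3997e-5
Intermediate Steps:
Q(u, Y) = 5/3 (Q(u, Y) = 3 - ⅓*4 = 3 - 4/3 = 5/3)
N(o, l) = 0
h = 74 (h = 10 + 64 = 74)
d(E) = 2*E² (d(E) = (E + E)*(E + 0) = (2*E)*E = 2*E²)
-591320*1/((-172694 + d(h))*(-57141 - 204051)) = -591320*1/((-172694 + 2*74²)*(-57141 - 204051)) = -591320*(-1/(261192*(-172694 + 2*5476))) = -591320*(-1/(261192*(-172694 + 10952))) = -591320/((-161742*(-261192))) = -591320/42245716464 = -591320*1/42245716464 = -73915/5280714558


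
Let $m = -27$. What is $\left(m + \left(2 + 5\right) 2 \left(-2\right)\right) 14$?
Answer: $-770$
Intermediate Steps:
$\left(m + \left(2 + 5\right) 2 \left(-2\right)\right) 14 = \left(-27 + \left(2 + 5\right) 2 \left(-2\right)\right) 14 = \left(-27 + 7 \cdot 2 \left(-2\right)\right) 14 = \left(-27 + 14 \left(-2\right)\right) 14 = \left(-27 - 28\right) 14 = \left(-55\right) 14 = -770$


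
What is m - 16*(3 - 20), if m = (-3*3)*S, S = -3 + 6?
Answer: 245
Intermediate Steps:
S = 3
m = -27 (m = -3*3*3 = -9*3 = -27)
m - 16*(3 - 20) = -27 - 16*(3 - 20) = -27 - 16*(-17) = -27 + 272 = 245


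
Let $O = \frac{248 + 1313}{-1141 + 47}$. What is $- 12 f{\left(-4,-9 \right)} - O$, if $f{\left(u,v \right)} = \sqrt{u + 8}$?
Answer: $- \frac{24695}{1094} \approx -22.573$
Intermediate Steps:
$f{\left(u,v \right)} = \sqrt{8 + u}$
$O = - \frac{1561}{1094}$ ($O = \frac{1561}{-1094} = 1561 \left(- \frac{1}{1094}\right) = - \frac{1561}{1094} \approx -1.4269$)
$- 12 f{\left(-4,-9 \right)} - O = - 12 \sqrt{8 - 4} - - \frac{1561}{1094} = - 12 \sqrt{4} + \frac{1561}{1094} = \left(-12\right) 2 + \frac{1561}{1094} = -24 + \frac{1561}{1094} = - \frac{24695}{1094}$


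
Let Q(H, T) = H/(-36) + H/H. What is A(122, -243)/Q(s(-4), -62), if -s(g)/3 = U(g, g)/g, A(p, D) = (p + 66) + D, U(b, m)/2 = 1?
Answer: -1320/23 ≈ -57.391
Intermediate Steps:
U(b, m) = 2 (U(b, m) = 2*1 = 2)
A(p, D) = 66 + D + p (A(p, D) = (66 + p) + D = 66 + D + p)
s(g) = -6/g
Q(H, T) = 1 - H/36 (Q(H, T) = H*(-1/36) + 1 = -H/36 + 1 = 1 - H/36)
A(122, -243)/Q(s(-4), -62) = (66 - 243 + 122)/(1 - (-1)/(6*(-4))) = -55/(1 - (-1)*(-1)/(6*4)) = -55/(1 - 1/36*3/2) = -55/(1 - 1/24) = -55/23/24 = -55*24/23 = -1320/23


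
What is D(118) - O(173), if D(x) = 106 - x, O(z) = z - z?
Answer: -12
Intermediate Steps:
O(z) = 0
D(118) - O(173) = (106 - 1*118) - 1*0 = (106 - 118) + 0 = -12 + 0 = -12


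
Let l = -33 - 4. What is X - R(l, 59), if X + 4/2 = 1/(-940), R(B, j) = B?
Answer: 32899/940 ≈ 34.999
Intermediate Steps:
l = -37
X = -1881/940 (X = -2 + 1/(-940) = -2 - 1/940 = -1881/940 ≈ -2.0011)
X - R(l, 59) = -1881/940 - 1*(-37) = -1881/940 + 37 = 32899/940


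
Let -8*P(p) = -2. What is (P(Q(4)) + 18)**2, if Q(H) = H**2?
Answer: 5329/16 ≈ 333.06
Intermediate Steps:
P(p) = 1/4 (P(p) = -1/8*(-2) = 1/4)
(P(Q(4)) + 18)**2 = (1/4 + 18)**2 = (73/4)**2 = 5329/16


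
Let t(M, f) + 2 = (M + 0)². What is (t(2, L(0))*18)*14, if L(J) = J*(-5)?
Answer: 504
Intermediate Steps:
L(J) = -5*J
t(M, f) = -2 + M² (t(M, f) = -2 + (M + 0)² = -2 + M²)
(t(2, L(0))*18)*14 = ((-2 + 2²)*18)*14 = ((-2 + 4)*18)*14 = (2*18)*14 = 36*14 = 504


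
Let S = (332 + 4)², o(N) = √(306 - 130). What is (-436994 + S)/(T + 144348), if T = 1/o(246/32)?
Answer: -8233790066304/3667196738303 + 1296392*√11/3667196738303 ≈ -2.2453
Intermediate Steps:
o(N) = 4*√11 (o(N) = √176 = 4*√11)
S = 112896 (S = 336² = 112896)
T = √11/44 (T = 1/(4*√11) = √11/44 ≈ 0.075378)
(-436994 + S)/(T + 144348) = (-436994 + 112896)/(√11/44 + 144348) = -324098/(144348 + √11/44)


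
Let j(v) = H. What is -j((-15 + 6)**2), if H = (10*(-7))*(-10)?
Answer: -700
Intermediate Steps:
H = 700 (H = -70*(-10) = 700)
j(v) = 700
-j((-15 + 6)**2) = -1*700 = -700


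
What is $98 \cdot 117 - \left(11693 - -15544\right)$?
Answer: $-15771$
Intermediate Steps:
$98 \cdot 117 - \left(11693 - -15544\right) = 11466 - \left(11693 + 15544\right) = 11466 - 27237 = -15771$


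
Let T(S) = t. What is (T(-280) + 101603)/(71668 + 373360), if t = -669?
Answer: 50467/222514 ≈ 0.22680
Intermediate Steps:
T(S) = -669
(T(-280) + 101603)/(71668 + 373360) = (-669 + 101603)/(71668 + 373360) = 100934/445028 = 100934*(1/445028) = 50467/222514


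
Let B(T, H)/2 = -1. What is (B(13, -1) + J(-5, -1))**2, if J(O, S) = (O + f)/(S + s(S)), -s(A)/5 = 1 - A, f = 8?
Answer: 625/121 ≈ 5.1653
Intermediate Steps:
s(A) = -5 + 5*A (s(A) = -5*(1 - A) = -5 + 5*A)
J(O, S) = (8 + O)/(-5 + 6*S) (J(O, S) = (O + 8)/(S + (-5 + 5*S)) = (8 + O)/(-5 + 6*S))
B(T, H) = -2 (B(T, H) = 2*(-1) = -2)
(B(13, -1) + J(-5, -1))**2 = (-2 + (8 - 5)/(-5 + 6*(-1)))**2 = (-2 + 3/(-5 - 6))**2 = (-2 + 3/(-11))**2 = (-2 - 1/11*3)**2 = (-2 - 3/11)**2 = (-25/11)**2 = 625/121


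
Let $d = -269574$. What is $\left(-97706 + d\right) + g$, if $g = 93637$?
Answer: $-273643$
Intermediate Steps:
$\left(-97706 + d\right) + g = \left(-97706 - 269574\right) + 93637 = -367280 + 93637 = -273643$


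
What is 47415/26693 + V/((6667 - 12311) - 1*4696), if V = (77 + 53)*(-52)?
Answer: 33535789/13800281 ≈ 2.4301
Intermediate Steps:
V = -6760 (V = 130*(-52) = -6760)
47415/26693 + V/((6667 - 12311) - 1*4696) = 47415/26693 - 6760/((6667 - 12311) - 1*4696) = 47415*(1/26693) - 6760/(-5644 - 4696) = 47415/26693 - 6760/(-10340) = 47415/26693 - 6760*(-1/10340) = 47415/26693 + 338/517 = 33535789/13800281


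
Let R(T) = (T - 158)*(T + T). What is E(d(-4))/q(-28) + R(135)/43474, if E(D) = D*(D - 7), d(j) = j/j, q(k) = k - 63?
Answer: -152133/1978067 ≈ -0.076910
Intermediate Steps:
q(k) = -63 + k
d(j) = 1
E(D) = D*(-7 + D)
R(T) = 2*T*(-158 + T) (R(T) = (-158 + T)*(2*T) = 2*T*(-158 + T))
E(d(-4))/q(-28) + R(135)/43474 = (1*(-7 + 1))/(-63 - 28) + (2*135*(-158 + 135))/43474 = (1*(-6))/(-91) + (2*135*(-23))*(1/43474) = -6*(-1/91) - 6210*1/43474 = 6/91 - 3105/21737 = -152133/1978067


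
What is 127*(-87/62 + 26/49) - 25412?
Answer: -77538333/3038 ≈ -25523.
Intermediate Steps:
127*(-87/62 + 26/49) - 25412 = 127*(-2651/3038) - 25412 = -336677/3038 - 25412 = -77538333/3038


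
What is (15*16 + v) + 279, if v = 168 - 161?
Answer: 526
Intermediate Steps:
v = 7
(15*16 + v) + 279 = (15*16 + 7) + 279 = (240 + 7) + 279 = 247 + 279 = 526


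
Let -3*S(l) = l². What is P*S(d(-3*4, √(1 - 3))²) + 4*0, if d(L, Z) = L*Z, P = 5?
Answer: -138240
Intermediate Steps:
S(l) = -l²/3
P*S(d(-3*4, √(1 - 3))²) + 4*0 = 5*(-20736*(1 - 3)²/3) + 4*0 = 5*(-((-12*I*√2)²)²/3) + 0 = 5*(-⅓*(-288)²) + 0 = 5*(-⅓*82944) + 0 = 5*(-27648) + 0 = -138240 + 0 = -138240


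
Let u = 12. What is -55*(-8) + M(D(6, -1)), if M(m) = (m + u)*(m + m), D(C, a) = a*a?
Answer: 466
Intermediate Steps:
D(C, a) = a²
M(m) = 2*m*(12 + m) (M(m) = (m + 12)*(m + m) = (12 + m)*(2*m) = 2*m*(12 + m))
-55*(-8) + M(D(6, -1)) = -55*(-8) + 2*(-1)²*(12 + (-1)²) = 440 + 2*1*(12 + 1) = 440 + 2*1*13 = 440 + 26 = 466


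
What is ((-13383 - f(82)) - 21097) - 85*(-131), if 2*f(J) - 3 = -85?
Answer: -23304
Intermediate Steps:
f(J) = -41 (f(J) = 3/2 + (1/2)*(-85) = 3/2 - 85/2 = -41)
((-13383 - f(82)) - 21097) - 85*(-131) = ((-13383 - 1*(-41)) - 21097) - 85*(-131) = ((-13383 + 41) - 21097) + 11135 = (-13342 - 21097) + 11135 = -34439 + 11135 = -23304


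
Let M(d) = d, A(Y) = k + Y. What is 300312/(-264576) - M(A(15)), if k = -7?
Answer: -100705/11024 ≈ -9.1351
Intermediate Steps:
A(Y) = -7 + Y
300312/(-264576) - M(A(15)) = 300312/(-264576) - (-7 + 15) = 300312*(-1/264576) - 1*8 = -12513/11024 - 8 = -100705/11024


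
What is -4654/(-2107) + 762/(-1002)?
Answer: 509629/351869 ≈ 1.4483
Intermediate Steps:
-4654/(-2107) + 762/(-1002) = -4654*(-1/2107) + 762*(-1/1002) = 4654/2107 - 127/167 = 509629/351869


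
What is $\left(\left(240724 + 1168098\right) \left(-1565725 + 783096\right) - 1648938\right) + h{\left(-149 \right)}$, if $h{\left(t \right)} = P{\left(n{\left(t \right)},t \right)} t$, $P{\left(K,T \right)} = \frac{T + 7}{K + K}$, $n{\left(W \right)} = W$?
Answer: $-1102586602047$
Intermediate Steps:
$P{\left(K,T \right)} = \frac{7 + T}{2 K}$
$h{\left(t \right)} = \frac{7}{2} + \frac{t}{2}$ ($h{\left(t \right)} = \frac{7 + t}{2 t} t = \frac{7}{2} + \frac{t}{2}$)
$\left(\left(240724 + 1168098\right) \left(-1565725 + 783096\right) - 1648938\right) + h{\left(-149 \right)} = \left(\left(240724 + 1168098\right) \left(-1565725 + 783096\right) - 1648938\right) + \left(\frac{7}{2} + \frac{1}{2} \left(-149\right)\right) = \left(1408822 \left(-782629\right) - 1648938\right) + \left(\frac{7}{2} - \frac{149}{2}\right) = \left(-1102584953038 - 1648938\right) - 71 = -1102586601976 - 71 = -1102586602047$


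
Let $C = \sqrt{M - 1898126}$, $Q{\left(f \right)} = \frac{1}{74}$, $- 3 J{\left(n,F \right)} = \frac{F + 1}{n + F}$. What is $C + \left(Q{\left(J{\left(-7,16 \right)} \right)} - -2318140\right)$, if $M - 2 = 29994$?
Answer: $\frac{171542361}{74} + 3 i \sqrt{207570} \approx 2.3181 \cdot 10^{6} + 1366.8 i$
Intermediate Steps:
$M = 29996$ ($M = 2 + 29994 = 29996$)
$J{\left(n,F \right)} = - \frac{1 + F}{3 \left(F + n\right)}$ ($J{\left(n,F \right)} = - \frac{\left(F + 1\right) \frac{1}{n + F}}{3} = - \frac{\left(1 + F\right) \frac{1}{F + n}}{3} = - \frac{\frac{1}{F + n} \left(1 + F\right)}{3} = - \frac{1 + F}{3 \left(F + n\right)}$)
$Q{\left(f \right)} = \frac{1}{74}$
$C = 3 i \sqrt{207570}$ ($C = \sqrt{29996 - 1898126} = \sqrt{-1868130} = 3 i \sqrt{207570} \approx 1366.8 i$)
$C + \left(Q{\left(J{\left(-7,16 \right)} \right)} - -2318140\right) = 3 i \sqrt{207570} + \left(\frac{1}{74} - -2318140\right) = 3 i \sqrt{207570} + \left(\frac{1}{74} + 2318140\right) = 3 i \sqrt{207570} + \frac{171542361}{74} = \frac{171542361}{74} + 3 i \sqrt{207570}$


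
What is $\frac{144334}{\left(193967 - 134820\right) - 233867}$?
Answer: $- \frac{72167}{87360} \approx -0.82609$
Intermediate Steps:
$\frac{144334}{\left(193967 - 134820\right) - 233867} = \frac{144334}{59147 - 233867} = \frac{144334}{-174720} = 144334 \left(- \frac{1}{174720}\right) = - \frac{72167}{87360}$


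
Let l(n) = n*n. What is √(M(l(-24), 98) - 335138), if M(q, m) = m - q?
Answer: 16*I*√1311 ≈ 579.32*I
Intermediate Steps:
l(n) = n²
√(M(l(-24), 98) - 335138) = √((98 - 1*(-24)²) - 335138) = √((98 - 1*576) - 335138) = √((98 - 576) - 335138) = √(-478 - 335138) = √(-335616) = 16*I*√1311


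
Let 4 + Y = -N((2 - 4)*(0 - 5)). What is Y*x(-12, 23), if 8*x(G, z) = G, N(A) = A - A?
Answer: 6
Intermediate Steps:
N(A) = 0
x(G, z) = G/8
Y = -4 (Y = -4 - 1*0 = -4 + 0 = -4)
Y*x(-12, 23) = -(-12)/2 = -4*(-3/2) = 6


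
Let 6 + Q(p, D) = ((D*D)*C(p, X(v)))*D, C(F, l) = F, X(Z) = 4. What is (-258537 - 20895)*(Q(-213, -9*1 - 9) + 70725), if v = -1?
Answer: -366876052920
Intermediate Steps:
Q(p, D) = -6 + p*D**3 (Q(p, D) = -6 + ((D*D)*p)*D = -6 + (D**2*p)*D = -6 + (p*D**2)*D = -6 + p*D**3)
(-258537 - 20895)*(Q(-213, -9*1 - 9) + 70725) = (-258537 - 20895)*((-6 - 213*(-9*1 - 9)**3) + 70725) = -279432*((-6 - 213*(-9 - 9)**3) + 70725) = -279432*((-6 - 213*(-18)**3) + 70725) = -279432*((-6 - 213*(-5832)) + 70725) = -279432*((-6 + 1242216) + 70725) = -279432*(1242210 + 70725) = -279432*1312935 = -366876052920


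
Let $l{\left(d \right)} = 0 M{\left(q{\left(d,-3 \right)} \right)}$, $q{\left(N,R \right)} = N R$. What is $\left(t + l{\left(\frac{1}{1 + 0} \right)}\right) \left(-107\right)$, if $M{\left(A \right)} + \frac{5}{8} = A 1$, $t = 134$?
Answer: $-14338$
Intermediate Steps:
$M{\left(A \right)} = - \frac{5}{8} + A$ ($M{\left(A \right)} = - \frac{5}{8} + A 1 = - \frac{5}{8} + A$)
$l{\left(d \right)} = 0$ ($l{\left(d \right)} = 0 \left(- \frac{5}{8} + d \left(-3\right)\right) = 0 \left(- \frac{5}{8} - 3 d\right) = 0$)
$\left(t + l{\left(\frac{1}{1 + 0} \right)}\right) \left(-107\right) = \left(134 + 0\right) \left(-107\right) = 134 \left(-107\right) = -14338$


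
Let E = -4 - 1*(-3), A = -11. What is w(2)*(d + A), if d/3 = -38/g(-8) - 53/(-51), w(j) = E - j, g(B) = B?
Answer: -1299/68 ≈ -19.103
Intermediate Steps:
E = -1 (E = -4 + 3 = -1)
w(j) = -1 - j
d = 1181/68 (d = 3*(-38/(-8) - 53/(-51)) = 3*(-38*(-⅛) - 53*(-1/51)) = 3*(19/4 + 53/51) = 3*(1181/204) = 1181/68 ≈ 17.368)
w(2)*(d + A) = (-1 - 1*2)*(1181/68 - 11) = (-1 - 2)*(433/68) = -3*433/68 = -1299/68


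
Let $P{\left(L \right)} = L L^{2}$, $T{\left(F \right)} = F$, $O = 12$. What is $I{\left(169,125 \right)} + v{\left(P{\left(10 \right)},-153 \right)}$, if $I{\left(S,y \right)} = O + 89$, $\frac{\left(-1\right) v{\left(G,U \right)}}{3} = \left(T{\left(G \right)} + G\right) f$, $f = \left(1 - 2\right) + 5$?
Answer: $-23899$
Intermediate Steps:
$P{\left(L \right)} = L^{3}$
$f = 4$ ($f = -1 + 5 = 4$)
$v{\left(G,U \right)} = - 24 G$ ($v{\left(G,U \right)} = - 3 \left(G + G\right) 4 = - 3 \cdot 2 G 4 = - 3 \cdot 8 G = - 24 G$)
$I{\left(S,y \right)} = 101$ ($I{\left(S,y \right)} = 12 + 89 = 101$)
$I{\left(169,125 \right)} + v{\left(P{\left(10 \right)},-153 \right)} = 101 - 24 \cdot 10^{3} = 101 - 24000 = -23899$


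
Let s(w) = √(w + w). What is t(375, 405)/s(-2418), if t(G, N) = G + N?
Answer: -10*I*√1209/31 ≈ -11.216*I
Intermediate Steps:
s(w) = √2*√w (s(w) = √(2*w) = √2*√w)
t(375, 405)/s(-2418) = (375 + 405)/((√2*√(-2418))) = 780/((√2*(I*√2418))) = 780/((2*I*√1209)) = 780*(-I*√1209/2418) = -10*I*√1209/31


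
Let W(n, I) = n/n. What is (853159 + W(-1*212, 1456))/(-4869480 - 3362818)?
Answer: -426580/4116149 ≈ -0.10364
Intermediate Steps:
W(n, I) = 1
(853159 + W(-1*212, 1456))/(-4869480 - 3362818) = (853159 + 1)/(-4869480 - 3362818) = 853160/(-8232298) = 853160*(-1/8232298) = -426580/4116149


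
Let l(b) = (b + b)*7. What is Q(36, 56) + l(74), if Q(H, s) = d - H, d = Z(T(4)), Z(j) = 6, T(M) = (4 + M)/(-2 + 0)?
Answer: 1006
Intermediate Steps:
l(b) = 14*b (l(b) = (2*b)*7 = 14*b)
T(M) = -2 - M/2 (T(M) = (4 + M)/(-2) = (4 + M)*(-½) = -2 - M/2)
d = 6
Q(H, s) = 6 - H
Q(36, 56) + l(74) = (6 - 1*36) + 14*74 = (6 - 36) + 1036 = -30 + 1036 = 1006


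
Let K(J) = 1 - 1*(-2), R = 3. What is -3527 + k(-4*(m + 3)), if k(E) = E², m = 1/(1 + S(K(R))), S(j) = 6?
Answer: -165079/49 ≈ -3369.0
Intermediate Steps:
K(J) = 3 (K(J) = 1 + 2 = 3)
m = ⅐ (m = 1/(1 + 6) = 1/7 = ⅐ ≈ 0.14286)
-3527 + k(-4*(m + 3)) = -3527 + (-4*(⅐ + 3))² = -3527 + (-4*22/7)² = -3527 + (-88/7)² = -3527 + 7744/49 = -165079/49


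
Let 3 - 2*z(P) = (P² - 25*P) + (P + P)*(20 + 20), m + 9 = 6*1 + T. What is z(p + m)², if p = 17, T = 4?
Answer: 1718721/4 ≈ 4.2968e+5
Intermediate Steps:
m = 1 (m = -9 + (6*1 + 4) = -9 + (6 + 4) = -9 + 10 = 1)
z(P) = 3/2 - 55*P/2 - P²/2 (z(P) = 3/2 - ((P² - 25*P) + (P + P)*(20 + 20))/2 = 3/2 - ((P² - 25*P) + (2*P)*40)/2 = 3/2 - ((P² - 25*P) + 80*P)/2 = 3/2 - (P² + 55*P)/2 = 3/2 + (-55*P/2 - P²/2) = 3/2 - 55*P/2 - P²/2)
z(p + m)² = (3/2 - 55*(17 + 1)/2 - (17 + 1)²/2)² = (3/2 - 55/2*18 - ½*18²)² = (3/2 - 495 - ½*324)² = (3/2 - 495 - 162)² = (-1311/2)² = 1718721/4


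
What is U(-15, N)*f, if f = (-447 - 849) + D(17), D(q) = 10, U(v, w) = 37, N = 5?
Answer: -47582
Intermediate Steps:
f = -1286 (f = (-447 - 849) + 10 = -1296 + 10 = -1286)
U(-15, N)*f = 37*(-1286) = -47582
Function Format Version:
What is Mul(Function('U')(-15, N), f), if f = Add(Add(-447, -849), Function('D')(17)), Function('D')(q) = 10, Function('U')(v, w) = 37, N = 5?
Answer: -47582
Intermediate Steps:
f = -1286 (f = Add(Add(-447, -849), 10) = Add(-1296, 10) = -1286)
Mul(Function('U')(-15, N), f) = Mul(37, -1286) = -47582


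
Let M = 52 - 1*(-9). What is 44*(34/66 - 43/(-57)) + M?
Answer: 6661/57 ≈ 116.86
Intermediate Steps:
M = 61 (M = 52 + 9 = 61)
44*(34/66 - 43/(-57)) + M = 44*(34/66 - 43/(-57)) + 61 = 44*(34*(1/66) - 43*(-1/57)) + 61 = 44*(17/33 + 43/57) + 61 = 44*(796/627) + 61 = 3184/57 + 61 = 6661/57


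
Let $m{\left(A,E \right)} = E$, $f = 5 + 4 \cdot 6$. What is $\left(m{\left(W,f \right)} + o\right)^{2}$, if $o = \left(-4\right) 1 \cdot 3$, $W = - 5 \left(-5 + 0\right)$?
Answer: $289$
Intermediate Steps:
$W = 25$ ($W = \left(-5\right) \left(-5\right) = 25$)
$o = -12$ ($o = \left(-4\right) 3 = -12$)
$f = 29$ ($f = 5 + 24 = 29$)
$\left(m{\left(W,f \right)} + o\right)^{2} = \left(29 - 12\right)^{2} = 17^{2} = 289$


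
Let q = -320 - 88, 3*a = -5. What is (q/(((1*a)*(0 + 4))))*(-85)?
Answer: -5202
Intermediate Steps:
a = -5/3 (a = (1/3)*(-5) = -5/3 ≈ -1.6667)
q = -408
(q/(((1*a)*(0 + 4))))*(-85) = -408*(-3/(5*(0 + 4)))*(-85) = -408/((-5/3*4))*(-85) = -408/(-20/3)*(-85) = -408*(-3/20)*(-85) = (306/5)*(-85) = -5202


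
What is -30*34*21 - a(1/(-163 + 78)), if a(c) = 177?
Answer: -21597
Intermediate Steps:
-30*34*21 - a(1/(-163 + 78)) = -30*34*21 - 1*177 = -1020*21 - 177 = -21420 - 177 = -21597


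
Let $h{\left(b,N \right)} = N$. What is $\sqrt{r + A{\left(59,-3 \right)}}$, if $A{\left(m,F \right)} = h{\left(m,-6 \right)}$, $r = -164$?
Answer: $i \sqrt{170} \approx 13.038 i$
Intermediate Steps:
$A{\left(m,F \right)} = -6$
$\sqrt{r + A{\left(59,-3 \right)}} = \sqrt{-164 - 6} = \sqrt{-170} = i \sqrt{170}$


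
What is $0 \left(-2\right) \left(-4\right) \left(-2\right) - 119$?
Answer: $-119$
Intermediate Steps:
$0 \left(-2\right) \left(-4\right) \left(-2\right) - 119 = 0 \cdot 8 \left(-2\right) - 119 = 0 \left(-16\right) - 119 = 0 - 119 = -119$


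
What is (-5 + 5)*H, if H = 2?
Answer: 0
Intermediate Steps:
(-5 + 5)*H = (-5 + 5)*2 = 0*2 = 0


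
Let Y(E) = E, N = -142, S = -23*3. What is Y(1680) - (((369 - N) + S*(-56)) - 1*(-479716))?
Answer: -482411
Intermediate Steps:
S = -69
Y(1680) - (((369 - N) + S*(-56)) - 1*(-479716)) = 1680 - (((369 - 1*(-142)) - 69*(-56)) - 1*(-479716)) = 1680 - (((369 + 142) + 3864) + 479716) = 1680 - ((511 + 3864) + 479716) = 1680 - (4375 + 479716) = 1680 - 1*484091 = 1680 - 484091 = -482411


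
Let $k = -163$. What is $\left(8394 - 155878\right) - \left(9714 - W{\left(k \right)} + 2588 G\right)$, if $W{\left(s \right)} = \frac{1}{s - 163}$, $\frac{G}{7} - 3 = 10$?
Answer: $- \frac{128022157}{326} \approx -3.9271 \cdot 10^{5}$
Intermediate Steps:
$G = 91$ ($G = 21 + 7 \cdot 10 = 21 + 70 = 91$)
$W{\left(s \right)} = \frac{1}{-163 + s}$
$\left(8394 - 155878\right) - \left(9714 - W{\left(k \right)} + 2588 G\right) = \left(8394 - 155878\right) + \left(\left(\left(-2588\right) 91 + \frac{1}{-163 - 163}\right) - 9714\right) = -147484 - \left(245222 + \frac{1}{326}\right) = -147484 - \frac{79942373}{326} = - \frac{128022157}{326}$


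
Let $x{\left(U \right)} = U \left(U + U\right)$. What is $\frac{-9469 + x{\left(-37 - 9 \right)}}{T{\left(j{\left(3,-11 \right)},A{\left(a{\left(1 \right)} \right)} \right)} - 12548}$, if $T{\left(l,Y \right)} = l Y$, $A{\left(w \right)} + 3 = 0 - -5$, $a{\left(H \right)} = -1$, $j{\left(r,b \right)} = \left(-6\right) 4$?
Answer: $\frac{5237}{12596} \approx 0.41577$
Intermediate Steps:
$j{\left(r,b \right)} = -24$
$A{\left(w \right)} = 2$ ($A{\left(w \right)} = -3 + \left(0 - -5\right) = -3 + \left(0 + 5\right) = -3 + 5 = 2$)
$x{\left(U \right)} = 2 U^{2}$ ($x{\left(U \right)} = U 2 U = 2 U^{2}$)
$T{\left(l,Y \right)} = Y l$
$\frac{-9469 + x{\left(-37 - 9 \right)}}{T{\left(j{\left(3,-11 \right)},A{\left(a{\left(1 \right)} \right)} \right)} - 12548} = \frac{-9469 + 2 \left(-37 - 9\right)^{2}}{2 \left(-24\right) - 12548} = \frac{-9469 + 2 \left(-37 - 9\right)^{2}}{-48 - 12548} = \frac{-9469 + 2 \left(-46\right)^{2}}{-12596} = \left(-9469 + 2 \cdot 2116\right) \left(- \frac{1}{12596}\right) = \left(-9469 + 4232\right) \left(- \frac{1}{12596}\right) = \left(-5237\right) \left(- \frac{1}{12596}\right) = \frac{5237}{12596}$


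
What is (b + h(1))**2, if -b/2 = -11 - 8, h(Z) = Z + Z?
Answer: 1600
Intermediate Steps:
h(Z) = 2*Z
b = 38 (b = -2*(-11 - 8) = -2*(-19) = 38)
(b + h(1))**2 = (38 + 2*1)**2 = (38 + 2)**2 = 40**2 = 1600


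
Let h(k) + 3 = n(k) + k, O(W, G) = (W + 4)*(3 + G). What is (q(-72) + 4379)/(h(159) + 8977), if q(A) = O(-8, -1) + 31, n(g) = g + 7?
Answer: 4402/9299 ≈ 0.47338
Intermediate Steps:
n(g) = 7 + g
O(W, G) = (3 + G)*(4 + W) (O(W, G) = (4 + W)*(3 + G) = (3 + G)*(4 + W))
h(k) = 4 + 2*k (h(k) = -3 + ((7 + k) + k) = -3 + (7 + 2*k) = 4 + 2*k)
q(A) = 23 (q(A) = (12 + 3*(-8) + 4*(-1) - 1*(-8)) + 31 = (12 - 24 - 4 + 8) + 31 = -8 + 31 = 23)
(q(-72) + 4379)/(h(159) + 8977) = (23 + 4379)/((4 + 2*159) + 8977) = 4402/((4 + 318) + 8977) = 4402/(322 + 8977) = 4402/9299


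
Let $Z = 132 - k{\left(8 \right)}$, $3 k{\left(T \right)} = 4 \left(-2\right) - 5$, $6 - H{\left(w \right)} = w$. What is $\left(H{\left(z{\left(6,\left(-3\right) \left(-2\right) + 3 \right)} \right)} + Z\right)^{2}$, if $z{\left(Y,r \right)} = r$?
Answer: $\frac{160000}{9} \approx 17778.0$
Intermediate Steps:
$H{\left(w \right)} = 6 - w$
$k{\left(T \right)} = - \frac{13}{3}$ ($k{\left(T \right)} = \frac{4 \left(-2\right) - 5}{3} = \frac{-8 - 5}{3} = \frac{1}{3} \left(-13\right) = - \frac{13}{3}$)
$Z = \frac{409}{3}$ ($Z = 132 - - \frac{13}{3} = 132 + \frac{13}{3} = \frac{409}{3} \approx 136.33$)
$\left(H{\left(z{\left(6,\left(-3\right) \left(-2\right) + 3 \right)} \right)} + Z\right)^{2} = \left(\left(6 - \left(\left(-3\right) \left(-2\right) + 3\right)\right) + \frac{409}{3}\right)^{2} = \left(\left(6 - \left(6 + 3\right)\right) + \frac{409}{3}\right)^{2} = \left(\left(6 - 9\right) + \frac{409}{3}\right)^{2} = \left(-3 + \frac{409}{3}\right)^{2} = \left(\frac{400}{3}\right)^{2} = \frac{160000}{9}$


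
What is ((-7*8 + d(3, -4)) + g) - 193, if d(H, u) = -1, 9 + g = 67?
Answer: -192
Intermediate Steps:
g = 58 (g = -9 + 67 = 58)
((-7*8 + d(3, -4)) + g) - 193 = ((-7*8 - 1) + 58) - 193 = ((-56 - 1) + 58) - 193 = (-57 + 58) - 193 = 1 - 193 = -192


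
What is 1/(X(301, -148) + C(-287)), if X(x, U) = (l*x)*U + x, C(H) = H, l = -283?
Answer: 1/12607098 ≈ 7.9320e-8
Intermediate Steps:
X(x, U) = x - 283*U*x (X(x, U) = (-283*x)*U + x = -283*U*x + x = x - 283*U*x)
1/(X(301, -148) + C(-287)) = 1/(301*(1 - 283*(-148)) - 287) = 1/(301*(1 + 41884) - 287) = 1/(301*41885 - 287) = 1/(12607385 - 287) = 1/12607098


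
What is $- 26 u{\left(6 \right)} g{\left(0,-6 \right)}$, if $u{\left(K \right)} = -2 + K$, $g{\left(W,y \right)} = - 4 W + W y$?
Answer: $0$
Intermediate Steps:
$- 26 u{\left(6 \right)} g{\left(0,-6 \right)} = - 26 \left(-2 + 6\right) 0 \left(-4 - 6\right) = \left(-26\right) 4 \cdot 0 \left(-10\right) = \left(-104\right) 0 = 0$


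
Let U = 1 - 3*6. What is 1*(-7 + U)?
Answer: -24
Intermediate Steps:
U = -17 (U = 1 - 18 = -17)
1*(-7 + U) = 1*(-7 - 17) = 1*(-24) = -24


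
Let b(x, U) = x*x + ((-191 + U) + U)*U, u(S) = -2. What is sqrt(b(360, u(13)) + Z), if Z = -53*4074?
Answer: 6*I*sqrt(2387) ≈ 293.14*I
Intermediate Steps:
b(x, U) = x**2 + U*(-191 + 2*U) (b(x, U) = x**2 + (-191 + 2*U)*U = x**2 + U*(-191 + 2*U))
Z = -215922
sqrt(b(360, u(13)) + Z) = sqrt((360**2 - 191*(-2) + 2*(-2)**2) - 215922) = sqrt((129600 + 382 + 2*4) - 215922) = sqrt((129600 + 382 + 8) - 215922) = sqrt(129990 - 215922) = sqrt(-85932) = 6*I*sqrt(2387)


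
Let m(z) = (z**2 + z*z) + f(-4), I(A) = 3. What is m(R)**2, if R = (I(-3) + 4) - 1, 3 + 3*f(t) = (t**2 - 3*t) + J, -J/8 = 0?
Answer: 58081/9 ≈ 6453.4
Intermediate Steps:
J = 0 (J = -8*0 = 0)
f(t) = -1 - t + t**2/3 (f(t) = -1 + ((t**2 - 3*t) + 0)/3 = -1 + (t**2 - 3*t)/3 = -1 + (-t + t**2/3) = -1 - t + t**2/3)
R = 6 (R = (3 + 4) - 1 = 7 - 1 = 6)
m(z) = 25/3 + 2*z**2 (m(z) = (z**2 + z*z) + (-1 - 1*(-4) + (1/3)*(-4)**2) = (z**2 + z**2) + (-1 + 4 + (1/3)*16) = 2*z**2 + (-1 + 4 + 16/3) = 2*z**2 + 25/3 = 25/3 + 2*z**2)
m(R)**2 = (25/3 + 2*6**2)**2 = (25/3 + 2*36)**2 = (25/3 + 72)**2 = (241/3)**2 = 58081/9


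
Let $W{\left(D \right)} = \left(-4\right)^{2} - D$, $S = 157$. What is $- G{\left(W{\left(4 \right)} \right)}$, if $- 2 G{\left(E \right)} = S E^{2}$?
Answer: $11304$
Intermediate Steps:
$W{\left(D \right)} = 16 - D$
$G{\left(E \right)} = - \frac{157 E^{2}}{2}$
$- G{\left(W{\left(4 \right)} \right)} = - \frac{\left(-157\right) \left(16 - 4\right)^{2}}{2} = - \frac{\left(-157\right) 12^{2}}{2} = - \frac{\left(-157\right) 144}{2} = \left(-1\right) \left(-11304\right) = 11304$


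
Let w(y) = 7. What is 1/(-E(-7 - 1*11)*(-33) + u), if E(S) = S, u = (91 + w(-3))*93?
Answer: 1/8520 ≈ 0.00011737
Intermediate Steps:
u = 9114 (u = (91 + 7)*93 = 98*93 = 9114)
1/(-E(-7 - 1*11)*(-33) + u) = 1/(-(-7 - 1*11)*(-33) + 9114) = 1/(-(-7 - 11)*(-33) + 9114) = 1/(-(-18)*(-33) + 9114) = 1/(-1*594 + 9114) = 1/(-594 + 9114) = 1/8520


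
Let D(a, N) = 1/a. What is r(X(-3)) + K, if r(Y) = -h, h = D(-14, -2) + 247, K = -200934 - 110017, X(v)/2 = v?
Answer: -4356771/14 ≈ -3.1120e+5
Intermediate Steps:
X(v) = 2*v
K = -310951
h = 3457/14 (h = 1/(-14) + 247 = -1/14 + 247 = 3457/14 ≈ 246.93)
r(Y) = -3457/14 (r(Y) = -1*3457/14 = -3457/14)
r(X(-3)) + K = -3457/14 - 310951 = -4356771/14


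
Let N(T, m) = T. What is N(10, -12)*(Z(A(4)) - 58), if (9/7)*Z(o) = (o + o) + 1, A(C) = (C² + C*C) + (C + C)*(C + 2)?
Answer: 6050/9 ≈ 672.22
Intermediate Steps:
A(C) = 2*C² + 2*C*(2 + C) (A(C) = (C² + C²) + (2*C)*(2 + C) = 2*C² + 2*C*(2 + C))
Z(o) = 7/9 + 14*o/9 (Z(o) = 7*((o + o) + 1)/9 = 7*(2*o + 1)/9 = 7*(1 + 2*o)/9 = 7/9 + 14*o/9)
N(10, -12)*(Z(A(4)) - 58) = 10*((7/9 + 14*(4*4*(1 + 4))/9) - 58) = 10*((7/9 + 14*(4*4*5)/9) - 58) = 10*((7/9 + (14/9)*80) - 58) = 10*((7/9 + 1120/9) - 58) = 10*(1127/9 - 58) = 10*(605/9) = 6050/9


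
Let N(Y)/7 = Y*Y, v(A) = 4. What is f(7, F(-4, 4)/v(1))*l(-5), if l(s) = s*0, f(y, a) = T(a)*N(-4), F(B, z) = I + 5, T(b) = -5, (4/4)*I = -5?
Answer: 0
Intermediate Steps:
I = -5
N(Y) = 7*Y² (N(Y) = 7*(Y*Y) = 7*Y²)
F(B, z) = 0 (F(B, z) = -5 + 5 = 0)
f(y, a) = -560 (f(y, a) = -35*(-4)² = -35*16 = -5*112 = -560)
l(s) = 0
f(7, F(-4, 4)/v(1))*l(-5) = -560*0 = 0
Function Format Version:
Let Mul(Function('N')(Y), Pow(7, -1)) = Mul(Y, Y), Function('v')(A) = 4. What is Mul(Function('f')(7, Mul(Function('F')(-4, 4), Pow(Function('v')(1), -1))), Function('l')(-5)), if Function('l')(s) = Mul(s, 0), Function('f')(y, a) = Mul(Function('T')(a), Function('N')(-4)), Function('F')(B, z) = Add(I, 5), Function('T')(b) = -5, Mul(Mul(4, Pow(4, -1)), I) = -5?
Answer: 0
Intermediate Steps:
I = -5
Function('N')(Y) = Mul(7, Pow(Y, 2)) (Function('N')(Y) = Mul(7, Mul(Y, Y)) = Mul(7, Pow(Y, 2)))
Function('F')(B, z) = 0 (Function('F')(B, z) = Add(-5, 5) = 0)
Function('f')(y, a) = -560 (Function('f')(y, a) = Mul(-5, Mul(7, Pow(-4, 2))) = Mul(-5, Mul(7, 16)) = Mul(-5, 112) = -560)
Function('l')(s) = 0
Mul(Function('f')(7, Mul(Function('F')(-4, 4), Pow(Function('v')(1), -1))), Function('l')(-5)) = Mul(-560, 0) = 0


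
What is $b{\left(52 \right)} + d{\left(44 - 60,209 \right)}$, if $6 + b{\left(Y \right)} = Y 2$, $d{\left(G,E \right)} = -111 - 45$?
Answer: $-58$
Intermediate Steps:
$d{\left(G,E \right)} = -156$
$b{\left(Y \right)} = -6 + 2 Y$ ($b{\left(Y \right)} = -6 + Y 2 = -6 + 2 Y$)
$b{\left(52 \right)} + d{\left(44 - 60,209 \right)} = \left(-6 + 2 \cdot 52\right) - 156 = \left(-6 + 104\right) - 156 = 98 - 156 = -58$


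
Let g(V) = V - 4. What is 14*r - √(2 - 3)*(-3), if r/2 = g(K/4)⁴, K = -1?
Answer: 584647/64 + 3*I ≈ 9135.1 + 3.0*I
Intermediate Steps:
g(V) = -4 + V
r = 83521/128 (r = 2*(-4 - 1/4)⁴ = 2*(-4 - 1*¼)⁴ = 2*(-4 - ¼)⁴ = 2*(-17/4)⁴ = 2*(83521/256) = 83521/128 ≈ 652.51)
14*r - √(2 - 3)*(-3) = 14*(83521/128) - √(2 - 3)*(-3) = 584647/64 - √(-1)*(-3) = 584647/64 - I*(-3) = 584647/64 + 3*I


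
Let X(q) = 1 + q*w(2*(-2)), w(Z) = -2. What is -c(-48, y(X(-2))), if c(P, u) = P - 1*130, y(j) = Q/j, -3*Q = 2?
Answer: 178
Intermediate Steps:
Q = -⅔ (Q = -⅓*2 = -⅔ ≈ -0.66667)
X(q) = 1 - 2*q (X(q) = 1 + q*(-2) = 1 - 2*q)
y(j) = -2/(3*j)
c(P, u) = -130 + P (c(P, u) = P - 130 = -130 + P)
-c(-48, y(X(-2))) = -(-130 - 48) = -1*(-178) = 178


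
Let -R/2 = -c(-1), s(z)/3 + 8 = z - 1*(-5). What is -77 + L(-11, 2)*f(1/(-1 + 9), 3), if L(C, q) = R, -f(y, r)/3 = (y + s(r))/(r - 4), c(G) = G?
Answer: -311/4 ≈ -77.750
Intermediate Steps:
s(z) = -9 + 3*z (s(z) = -24 + 3*(z - 1*(-5)) = -24 + 3*(z + 5) = -24 + 3*(5 + z) = -24 + (15 + 3*z) = -9 + 3*z)
f(y, r) = -3*(-9 + y + 3*r)/(-4 + r) (f(y, r) = -3*(y + (-9 + 3*r))/(r - 4) = -3*(-9 + y + 3*r)/(-4 + r))
R = -2 (R = -(-2)*(-1) = -2*1 = -2)
L(C, q) = -2
-77 + L(-11, 2)*f(1/(-1 + 9), 3) = -77 - 6*(9 - 1/(-1 + 9) - 3*3)/(-4 + 3) = -77 - 6*(9 - 1/8 - 9)/(-1) = -77 - 6*(-1)*(9 - 1*⅛ - 9) = -77 - 6*(-1)*(9 - ⅛ - 9) = -77 - 6*(-1)*(-1)/8 = -77 - 2*3/8 = -77 - ¾ = -311/4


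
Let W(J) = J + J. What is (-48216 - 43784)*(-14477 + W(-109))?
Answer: 1351940000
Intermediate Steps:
W(J) = 2*J
(-48216 - 43784)*(-14477 + W(-109)) = (-48216 - 43784)*(-14477 + 2*(-109)) = -92000*(-14477 - 218) = -92000*(-14695) = 1351940000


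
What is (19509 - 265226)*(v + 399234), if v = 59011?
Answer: -112598586665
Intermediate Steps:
(19509 - 265226)*(v + 399234) = (19509 - 265226)*(59011 + 399234) = -245717*458245 = -112598586665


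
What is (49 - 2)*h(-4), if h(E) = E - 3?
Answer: -329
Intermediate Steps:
h(E) = -3 + E
(49 - 2)*h(-4) = (49 - 2)*(-3 - 4) = 47*(-7) = -329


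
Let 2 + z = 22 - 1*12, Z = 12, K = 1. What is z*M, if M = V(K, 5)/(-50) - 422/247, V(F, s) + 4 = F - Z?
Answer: -13916/1235 ≈ -11.268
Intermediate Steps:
V(F, s) = -16 + F (V(F, s) = -4 + (F - 1*12) = -4 + (F - 12) = -4 + (-12 + F) = -16 + F)
z = 8 (z = -2 + (22 - 1*12) = -2 + (22 - 12) = -2 + 10 = 8)
M = -3479/2470 (M = (-16 + 1)/(-50) - 422/247 = -15*(-1/50) - 422*1/247 = 3/10 - 422/247 = -3479/2470 ≈ -1.4085)
z*M = 8*(-3479/2470) = -13916/1235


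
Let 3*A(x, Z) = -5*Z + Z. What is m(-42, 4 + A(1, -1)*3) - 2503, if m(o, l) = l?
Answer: -2495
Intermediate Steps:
A(x, Z) = -4*Z/3 (A(x, Z) = (-5*Z + Z)/3 = (-4*Z)/3 = -4*Z/3)
m(-42, 4 + A(1, -1)*3) - 2503 = (4 - 4/3*(-1)*3) - 2503 = (4 + (4/3)*3) - 2503 = (4 + 4) - 2503 = 8 - 2503 = -2495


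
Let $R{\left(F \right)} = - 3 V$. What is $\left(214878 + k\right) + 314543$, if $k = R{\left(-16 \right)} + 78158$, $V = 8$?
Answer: $607555$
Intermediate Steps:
$R{\left(F \right)} = -24$ ($R{\left(F \right)} = \left(-3\right) 8 = -24$)
$k = 78134$ ($k = -24 + 78158 = 78134$)
$\left(214878 + k\right) + 314543 = \left(214878 + 78134\right) + 314543 = 293012 + 314543 = 607555$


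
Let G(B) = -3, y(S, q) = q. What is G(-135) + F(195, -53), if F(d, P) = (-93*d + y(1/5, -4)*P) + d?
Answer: -17731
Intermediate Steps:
F(d, P) = -92*d - 4*P (F(d, P) = (-93*d - 4*P) + d = -92*d - 4*P)
G(-135) + F(195, -53) = -3 + (-92*195 - 4*(-53)) = -3 + (-17940 + 212) = -3 - 17728 = -17731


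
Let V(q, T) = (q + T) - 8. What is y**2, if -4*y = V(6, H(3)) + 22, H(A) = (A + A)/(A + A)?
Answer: 441/16 ≈ 27.563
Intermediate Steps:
H(A) = 1 (H(A) = (2*A)/((2*A)) = (2*A)*(1/(2*A)) = 1)
V(q, T) = -8 + T + q (V(q, T) = (T + q) - 8 = -8 + T + q)
y = -21/4 (y = -((-8 + 1 + 6) + 22)/4 = -(-1 + 22)/4 = -1/4*21 = -21/4 ≈ -5.2500)
y**2 = (-21/4)**2 = 441/16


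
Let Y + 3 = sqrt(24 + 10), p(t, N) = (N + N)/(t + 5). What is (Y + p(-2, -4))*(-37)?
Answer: 629/3 - 37*sqrt(34) ≈ -6.0786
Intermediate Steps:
p(t, N) = 2*N/(5 + t) (p(t, N) = (2*N)/(5 + t) = 2*N/(5 + t))
Y = -3 + sqrt(34) (Y = -3 + sqrt(24 + 10) = -3 + sqrt(34) ≈ 2.8310)
(Y + p(-2, -4))*(-37) = ((-3 + sqrt(34)) + 2*(-4)/(5 - 2))*(-37) = ((-3 + sqrt(34)) + 2*(-4)/3)*(-37) = ((-3 + sqrt(34)) + 2*(-4)*(1/3))*(-37) = ((-3 + sqrt(34)) - 8/3)*(-37) = (-17/3 + sqrt(34))*(-37) = 629/3 - 37*sqrt(34)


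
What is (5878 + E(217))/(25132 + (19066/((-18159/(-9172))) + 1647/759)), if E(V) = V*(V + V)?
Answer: 459679976712/159715040311 ≈ 2.8781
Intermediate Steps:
E(V) = 2*V² (E(V) = V*(2*V) = 2*V²)
(5878 + E(217))/(25132 + (19066/((-18159/(-9172))) + 1647/759)) = (5878 + 2*217²)/(25132 + (19066/((-18159/(-9172))) + 1647/759)) = (5878 + 2*47089)/(25132 + (19066/((-18159*(-1/9172))) + 1647*(1/759))) = (5878 + 94178)/(25132 + (19066/(18159/9172) + 549/253)) = 100056/(25132 + (19066*(9172/18159) + 549/253)) = 100056/(25132 + (174873352/18159 + 549/253)) = 100056/(25132 + 44252927347/4594227) = 100056/(159715040311/4594227) = 100056*(4594227/159715040311) = 459679976712/159715040311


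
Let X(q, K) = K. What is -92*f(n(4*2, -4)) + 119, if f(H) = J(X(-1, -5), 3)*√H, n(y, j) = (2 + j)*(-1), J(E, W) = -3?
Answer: 119 + 276*√2 ≈ 509.32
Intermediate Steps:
n(y, j) = -2 - j
f(H) = -3*√H
-92*f(n(4*2, -4)) + 119 = -(-276)*√(-2 - 1*(-4)) + 119 = -(-276)*√(-2 + 4) + 119 = -(-276)*√2 + 119 = 276*√2 + 119 = 119 + 276*√2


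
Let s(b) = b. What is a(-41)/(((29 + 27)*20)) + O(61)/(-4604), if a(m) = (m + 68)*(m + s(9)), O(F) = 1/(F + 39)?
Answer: -2486167/3222800 ≈ -0.77143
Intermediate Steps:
O(F) = 1/(39 + F)
a(m) = (9 + m)*(68 + m) (a(m) = (m + 68)*(m + 9) = (68 + m)*(9 + m) = (9 + m)*(68 + m))
a(-41)/(((29 + 27)*20)) + O(61)/(-4604) = (612 + (-41)² + 77*(-41))/(((29 + 27)*20)) + 1/((39 + 61)*(-4604)) = (612 + 1681 - 3157)/((56*20)) - 1/4604/100 = -864/1120 + (1/100)*(-1/4604) = -864*1/1120 - 1/460400 = -27/35 - 1/460400 = -2486167/3222800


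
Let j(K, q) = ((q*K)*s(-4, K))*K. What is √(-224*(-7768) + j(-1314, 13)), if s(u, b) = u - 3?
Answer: 2*I*√38845051 ≈ 12465.0*I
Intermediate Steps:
s(u, b) = -3 + u
j(K, q) = -7*q*K² (j(K, q) = ((q*K)*(-3 - 4))*K = ((K*q)*(-7))*K = (-7*K*q)*K = -7*q*K²)
√(-224*(-7768) + j(-1314, 13)) = √(-224*(-7768) - 7*13*(-1314)²) = √(1740032 - 7*13*1726596) = √(1740032 - 157120236) = √(-155380204) = 2*I*√38845051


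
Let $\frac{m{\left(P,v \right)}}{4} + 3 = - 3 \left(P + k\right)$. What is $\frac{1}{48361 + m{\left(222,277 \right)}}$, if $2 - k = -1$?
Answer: $\frac{1}{45649} \approx 2.1906 \cdot 10^{-5}$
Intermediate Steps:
$k = 3$ ($k = 2 - -1 = 2 + 1 = 3$)
$m{\left(P,v \right)} = -48 - 12 P$ ($m{\left(P,v \right)} = -12 + 4 \left(- 3 \left(P + 3\right)\right) = -12 + 4 \left(- 3 \left(3 + P\right)\right) = -12 + 4 \left(-9 - 3 P\right) = -12 - \left(36 + 12 P\right) = -48 - 12 P$)
$\frac{1}{48361 + m{\left(222,277 \right)}} = \frac{1}{48361 - 2712} = \frac{1}{45649}$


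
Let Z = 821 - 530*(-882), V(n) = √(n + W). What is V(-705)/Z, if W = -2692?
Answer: I*√3397/468281 ≈ 0.00012446*I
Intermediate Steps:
V(n) = √(-2692 + n) (V(n) = √(n - 2692) = √(-2692 + n))
Z = 468281 (Z = 821 + 467460 = 468281)
V(-705)/Z = √(-2692 - 705)/468281 = √(-3397)*(1/468281) = (I*√3397)*(1/468281) = I*√3397/468281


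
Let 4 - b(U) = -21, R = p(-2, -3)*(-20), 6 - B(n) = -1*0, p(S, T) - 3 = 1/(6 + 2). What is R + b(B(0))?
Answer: -75/2 ≈ -37.500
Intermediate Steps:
p(S, T) = 25/8 (p(S, T) = 3 + 1/(6 + 2) = 3 + 1/8 = 3 + ⅛ = 25/8)
B(n) = 6 (B(n) = 6 - (-1)*0 = 6 - 1*0 = 6 + 0 = 6)
R = -125/2 (R = (25/8)*(-20) = -125/2 ≈ -62.500)
b(U) = 25 (b(U) = 4 - 1*(-21) = 4 + 21 = 25)
R + b(B(0)) = -125/2 + 25 = -75/2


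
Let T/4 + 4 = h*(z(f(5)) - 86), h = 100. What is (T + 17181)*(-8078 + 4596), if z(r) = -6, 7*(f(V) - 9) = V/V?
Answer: 68369070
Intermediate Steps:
f(V) = 64/7 (f(V) = 9 + (V/V)/7 = 9 + (⅐)*1 = 9 + ⅐ = 64/7)
T = -36816 (T = -16 + 4*(100*(-6 - 86)) = -16 + 4*(100*(-92)) = -16 + 4*(-9200) = -16 - 36800 = -36816)
(T + 17181)*(-8078 + 4596) = (-36816 + 17181)*(-8078 + 4596) = -19635*(-3482) = 68369070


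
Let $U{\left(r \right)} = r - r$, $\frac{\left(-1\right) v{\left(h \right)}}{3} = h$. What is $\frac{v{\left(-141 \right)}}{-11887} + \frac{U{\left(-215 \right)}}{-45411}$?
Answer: $- \frac{423}{11887} \approx -0.035585$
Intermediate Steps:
$v{\left(h \right)} = - 3 h$
$U{\left(r \right)} = 0$
$\frac{v{\left(-141 \right)}}{-11887} + \frac{U{\left(-215 \right)}}{-45411} = \frac{\left(-3\right) \left(-141\right)}{-11887} + \frac{0}{-45411} = 423 \left(- \frac{1}{11887}\right) + 0 \left(- \frac{1}{45411}\right) = - \frac{423}{11887} + 0 = - \frac{423}{11887}$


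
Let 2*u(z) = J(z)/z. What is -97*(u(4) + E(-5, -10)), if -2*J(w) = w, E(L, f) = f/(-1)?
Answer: -3783/4 ≈ -945.75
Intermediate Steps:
E(L, f) = -f (E(L, f) = f*(-1) = -f)
J(w) = -w/2
u(z) = -¼ (u(z) = ((-z/2)/z)/2 = (½)*(-½) = -¼)
-97*(u(4) + E(-5, -10)) = -97*(-¼ - 1*(-10)) = -97*(-¼ + 10) = -97*39/4 = -3783/4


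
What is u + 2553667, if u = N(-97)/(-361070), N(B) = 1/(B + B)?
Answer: 178878193475861/70047580 ≈ 2.5537e+6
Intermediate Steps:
N(B) = 1/(2*B)
u = 1/70047580 (u = ((½)/(-97))/(-361070) = ((½)*(-1/97))*(-1/361070) = -1/194*(-1/361070) = 1/70047580 ≈ 1.4276e-8)
u + 2553667 = 1/70047580 + 2553667 = 178878193475861/70047580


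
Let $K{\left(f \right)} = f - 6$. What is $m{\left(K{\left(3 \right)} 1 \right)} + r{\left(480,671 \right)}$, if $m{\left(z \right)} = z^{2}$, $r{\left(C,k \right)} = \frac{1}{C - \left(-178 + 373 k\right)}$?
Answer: $\frac{2246624}{249625} \approx 9.0$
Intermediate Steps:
$K{\left(f \right)} = -6 + f$ ($K{\left(f \right)} = f - 6 = -6 + f$)
$r{\left(C,k \right)} = \frac{1}{178 + C - 373 k}$ ($r{\left(C,k \right)} = \frac{1}{C - \left(-178 + 373 k\right)} = \frac{1}{178 + C - 373 k}$)
$m{\left(K{\left(3 \right)} 1 \right)} + r{\left(480,671 \right)} = \left(\left(-6 + 3\right) 1\right)^{2} + \frac{1}{178 + 480 - 250283} = \left(\left(-3\right) 1\right)^{2} + \frac{1}{178 + 480 - 250283} = \left(-3\right)^{2} + \frac{1}{-249625} = 9 - \frac{1}{249625} = \frac{2246624}{249625}$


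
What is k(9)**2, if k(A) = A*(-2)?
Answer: 324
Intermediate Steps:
k(A) = -2*A
k(9)**2 = (-2*9)**2 = (-18)**2 = 324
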